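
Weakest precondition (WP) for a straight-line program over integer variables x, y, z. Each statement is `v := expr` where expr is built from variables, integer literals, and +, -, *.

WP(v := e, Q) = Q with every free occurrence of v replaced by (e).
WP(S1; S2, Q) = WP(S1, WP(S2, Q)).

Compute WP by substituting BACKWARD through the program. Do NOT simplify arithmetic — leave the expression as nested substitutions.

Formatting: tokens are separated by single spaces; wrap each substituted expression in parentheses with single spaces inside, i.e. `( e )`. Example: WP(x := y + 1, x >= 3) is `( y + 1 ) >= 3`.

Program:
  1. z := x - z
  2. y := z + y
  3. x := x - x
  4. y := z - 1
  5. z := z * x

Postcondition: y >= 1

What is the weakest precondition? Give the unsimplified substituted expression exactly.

post: y >= 1
stmt 5: z := z * x  -- replace 0 occurrence(s) of z with (z * x)
  => y >= 1
stmt 4: y := z - 1  -- replace 1 occurrence(s) of y with (z - 1)
  => ( z - 1 ) >= 1
stmt 3: x := x - x  -- replace 0 occurrence(s) of x with (x - x)
  => ( z - 1 ) >= 1
stmt 2: y := z + y  -- replace 0 occurrence(s) of y with (z + y)
  => ( z - 1 ) >= 1
stmt 1: z := x - z  -- replace 1 occurrence(s) of z with (x - z)
  => ( ( x - z ) - 1 ) >= 1

Answer: ( ( x - z ) - 1 ) >= 1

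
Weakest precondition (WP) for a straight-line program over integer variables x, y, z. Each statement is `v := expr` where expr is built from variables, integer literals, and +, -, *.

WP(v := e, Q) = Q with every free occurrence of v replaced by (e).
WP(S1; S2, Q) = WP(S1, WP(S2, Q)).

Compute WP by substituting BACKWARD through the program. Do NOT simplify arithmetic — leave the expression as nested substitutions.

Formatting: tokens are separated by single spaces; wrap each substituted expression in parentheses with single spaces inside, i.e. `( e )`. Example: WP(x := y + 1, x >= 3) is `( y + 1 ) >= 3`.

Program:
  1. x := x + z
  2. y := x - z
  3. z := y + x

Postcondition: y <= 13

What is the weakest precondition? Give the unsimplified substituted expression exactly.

Answer: ( ( x + z ) - z ) <= 13

Derivation:
post: y <= 13
stmt 3: z := y + x  -- replace 0 occurrence(s) of z with (y + x)
  => y <= 13
stmt 2: y := x - z  -- replace 1 occurrence(s) of y with (x - z)
  => ( x - z ) <= 13
stmt 1: x := x + z  -- replace 1 occurrence(s) of x with (x + z)
  => ( ( x + z ) - z ) <= 13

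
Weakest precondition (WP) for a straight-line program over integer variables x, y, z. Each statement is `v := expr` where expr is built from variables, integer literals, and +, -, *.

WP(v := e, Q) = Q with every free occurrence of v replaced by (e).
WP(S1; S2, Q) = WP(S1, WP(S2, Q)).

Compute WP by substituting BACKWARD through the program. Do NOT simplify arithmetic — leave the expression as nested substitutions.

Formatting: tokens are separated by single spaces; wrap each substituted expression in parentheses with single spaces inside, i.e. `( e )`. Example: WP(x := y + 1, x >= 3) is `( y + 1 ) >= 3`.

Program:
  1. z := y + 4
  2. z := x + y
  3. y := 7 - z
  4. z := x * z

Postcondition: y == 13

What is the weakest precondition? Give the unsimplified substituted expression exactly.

post: y == 13
stmt 4: z := x * z  -- replace 0 occurrence(s) of z with (x * z)
  => y == 13
stmt 3: y := 7 - z  -- replace 1 occurrence(s) of y with (7 - z)
  => ( 7 - z ) == 13
stmt 2: z := x + y  -- replace 1 occurrence(s) of z with (x + y)
  => ( 7 - ( x + y ) ) == 13
stmt 1: z := y + 4  -- replace 0 occurrence(s) of z with (y + 4)
  => ( 7 - ( x + y ) ) == 13

Answer: ( 7 - ( x + y ) ) == 13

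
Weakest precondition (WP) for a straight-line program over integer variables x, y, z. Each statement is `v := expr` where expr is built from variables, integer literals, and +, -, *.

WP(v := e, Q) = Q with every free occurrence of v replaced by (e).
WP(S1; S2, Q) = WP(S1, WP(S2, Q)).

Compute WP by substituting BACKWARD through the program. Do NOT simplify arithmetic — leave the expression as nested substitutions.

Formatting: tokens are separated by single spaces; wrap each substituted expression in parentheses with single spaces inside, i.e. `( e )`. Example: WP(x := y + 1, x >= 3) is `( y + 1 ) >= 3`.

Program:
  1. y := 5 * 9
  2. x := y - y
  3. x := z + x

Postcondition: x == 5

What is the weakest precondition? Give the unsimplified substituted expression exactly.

post: x == 5
stmt 3: x := z + x  -- replace 1 occurrence(s) of x with (z + x)
  => ( z + x ) == 5
stmt 2: x := y - y  -- replace 1 occurrence(s) of x with (y - y)
  => ( z + ( y - y ) ) == 5
stmt 1: y := 5 * 9  -- replace 2 occurrence(s) of y with (5 * 9)
  => ( z + ( ( 5 * 9 ) - ( 5 * 9 ) ) ) == 5

Answer: ( z + ( ( 5 * 9 ) - ( 5 * 9 ) ) ) == 5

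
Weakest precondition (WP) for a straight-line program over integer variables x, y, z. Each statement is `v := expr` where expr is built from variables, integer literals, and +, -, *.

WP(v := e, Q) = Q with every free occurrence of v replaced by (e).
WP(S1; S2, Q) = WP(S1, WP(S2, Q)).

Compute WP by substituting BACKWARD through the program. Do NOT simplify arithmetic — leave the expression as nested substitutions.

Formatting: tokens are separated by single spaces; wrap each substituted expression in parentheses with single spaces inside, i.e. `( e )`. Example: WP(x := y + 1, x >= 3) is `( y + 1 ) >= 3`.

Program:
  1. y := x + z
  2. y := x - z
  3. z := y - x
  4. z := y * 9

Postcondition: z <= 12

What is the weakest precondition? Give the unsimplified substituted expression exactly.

post: z <= 12
stmt 4: z := y * 9  -- replace 1 occurrence(s) of z with (y * 9)
  => ( y * 9 ) <= 12
stmt 3: z := y - x  -- replace 0 occurrence(s) of z with (y - x)
  => ( y * 9 ) <= 12
stmt 2: y := x - z  -- replace 1 occurrence(s) of y with (x - z)
  => ( ( x - z ) * 9 ) <= 12
stmt 1: y := x + z  -- replace 0 occurrence(s) of y with (x + z)
  => ( ( x - z ) * 9 ) <= 12

Answer: ( ( x - z ) * 9 ) <= 12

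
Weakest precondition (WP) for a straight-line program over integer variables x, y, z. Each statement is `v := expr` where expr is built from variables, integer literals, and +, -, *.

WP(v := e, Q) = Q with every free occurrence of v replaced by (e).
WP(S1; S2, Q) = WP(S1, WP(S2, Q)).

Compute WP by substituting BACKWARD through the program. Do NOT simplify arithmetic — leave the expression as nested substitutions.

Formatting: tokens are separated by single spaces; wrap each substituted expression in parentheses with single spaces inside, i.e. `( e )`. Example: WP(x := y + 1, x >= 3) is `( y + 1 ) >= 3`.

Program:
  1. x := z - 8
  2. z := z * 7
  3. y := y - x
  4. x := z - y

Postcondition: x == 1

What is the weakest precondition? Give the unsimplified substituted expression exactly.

post: x == 1
stmt 4: x := z - y  -- replace 1 occurrence(s) of x with (z - y)
  => ( z - y ) == 1
stmt 3: y := y - x  -- replace 1 occurrence(s) of y with (y - x)
  => ( z - ( y - x ) ) == 1
stmt 2: z := z * 7  -- replace 1 occurrence(s) of z with (z * 7)
  => ( ( z * 7 ) - ( y - x ) ) == 1
stmt 1: x := z - 8  -- replace 1 occurrence(s) of x with (z - 8)
  => ( ( z * 7 ) - ( y - ( z - 8 ) ) ) == 1

Answer: ( ( z * 7 ) - ( y - ( z - 8 ) ) ) == 1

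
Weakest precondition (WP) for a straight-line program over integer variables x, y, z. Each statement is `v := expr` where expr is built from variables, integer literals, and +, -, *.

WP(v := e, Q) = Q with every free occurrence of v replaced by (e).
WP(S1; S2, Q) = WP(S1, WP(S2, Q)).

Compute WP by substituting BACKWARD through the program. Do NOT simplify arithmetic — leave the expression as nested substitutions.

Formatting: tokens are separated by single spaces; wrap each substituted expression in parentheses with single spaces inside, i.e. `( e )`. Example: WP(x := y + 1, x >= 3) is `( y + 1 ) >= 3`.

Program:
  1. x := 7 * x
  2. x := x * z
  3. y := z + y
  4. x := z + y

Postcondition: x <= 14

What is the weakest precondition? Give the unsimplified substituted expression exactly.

Answer: ( z + ( z + y ) ) <= 14

Derivation:
post: x <= 14
stmt 4: x := z + y  -- replace 1 occurrence(s) of x with (z + y)
  => ( z + y ) <= 14
stmt 3: y := z + y  -- replace 1 occurrence(s) of y with (z + y)
  => ( z + ( z + y ) ) <= 14
stmt 2: x := x * z  -- replace 0 occurrence(s) of x with (x * z)
  => ( z + ( z + y ) ) <= 14
stmt 1: x := 7 * x  -- replace 0 occurrence(s) of x with (7 * x)
  => ( z + ( z + y ) ) <= 14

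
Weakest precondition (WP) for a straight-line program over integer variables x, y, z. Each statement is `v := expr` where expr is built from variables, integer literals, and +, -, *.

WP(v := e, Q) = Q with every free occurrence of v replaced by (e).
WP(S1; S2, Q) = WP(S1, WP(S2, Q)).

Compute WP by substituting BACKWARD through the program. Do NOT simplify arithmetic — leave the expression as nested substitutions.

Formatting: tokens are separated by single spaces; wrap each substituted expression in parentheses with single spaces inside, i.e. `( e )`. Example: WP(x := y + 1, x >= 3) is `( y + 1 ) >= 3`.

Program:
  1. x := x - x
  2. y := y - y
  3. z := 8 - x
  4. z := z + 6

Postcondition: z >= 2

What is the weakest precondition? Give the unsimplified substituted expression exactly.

Answer: ( ( 8 - ( x - x ) ) + 6 ) >= 2

Derivation:
post: z >= 2
stmt 4: z := z + 6  -- replace 1 occurrence(s) of z with (z + 6)
  => ( z + 6 ) >= 2
stmt 3: z := 8 - x  -- replace 1 occurrence(s) of z with (8 - x)
  => ( ( 8 - x ) + 6 ) >= 2
stmt 2: y := y - y  -- replace 0 occurrence(s) of y with (y - y)
  => ( ( 8 - x ) + 6 ) >= 2
stmt 1: x := x - x  -- replace 1 occurrence(s) of x with (x - x)
  => ( ( 8 - ( x - x ) ) + 6 ) >= 2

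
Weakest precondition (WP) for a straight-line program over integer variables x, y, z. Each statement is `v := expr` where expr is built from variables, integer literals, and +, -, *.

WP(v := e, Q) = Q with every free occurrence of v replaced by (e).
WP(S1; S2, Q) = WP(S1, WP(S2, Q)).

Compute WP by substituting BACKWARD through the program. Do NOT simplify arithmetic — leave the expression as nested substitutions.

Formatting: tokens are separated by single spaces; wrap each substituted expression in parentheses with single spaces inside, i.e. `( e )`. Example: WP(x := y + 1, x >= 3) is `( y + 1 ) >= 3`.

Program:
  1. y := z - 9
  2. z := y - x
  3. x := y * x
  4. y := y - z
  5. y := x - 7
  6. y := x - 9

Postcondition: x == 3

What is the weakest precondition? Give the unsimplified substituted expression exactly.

post: x == 3
stmt 6: y := x - 9  -- replace 0 occurrence(s) of y with (x - 9)
  => x == 3
stmt 5: y := x - 7  -- replace 0 occurrence(s) of y with (x - 7)
  => x == 3
stmt 4: y := y - z  -- replace 0 occurrence(s) of y with (y - z)
  => x == 3
stmt 3: x := y * x  -- replace 1 occurrence(s) of x with (y * x)
  => ( y * x ) == 3
stmt 2: z := y - x  -- replace 0 occurrence(s) of z with (y - x)
  => ( y * x ) == 3
stmt 1: y := z - 9  -- replace 1 occurrence(s) of y with (z - 9)
  => ( ( z - 9 ) * x ) == 3

Answer: ( ( z - 9 ) * x ) == 3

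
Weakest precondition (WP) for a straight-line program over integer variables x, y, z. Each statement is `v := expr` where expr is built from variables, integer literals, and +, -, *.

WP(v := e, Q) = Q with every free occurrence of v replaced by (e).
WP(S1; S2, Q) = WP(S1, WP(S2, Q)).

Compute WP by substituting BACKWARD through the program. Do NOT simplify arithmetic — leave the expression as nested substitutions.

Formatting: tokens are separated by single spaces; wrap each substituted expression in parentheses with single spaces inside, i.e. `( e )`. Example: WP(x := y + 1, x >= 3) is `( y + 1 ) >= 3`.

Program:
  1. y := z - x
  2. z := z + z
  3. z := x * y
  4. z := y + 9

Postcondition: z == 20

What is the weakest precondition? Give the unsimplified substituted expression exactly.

post: z == 20
stmt 4: z := y + 9  -- replace 1 occurrence(s) of z with (y + 9)
  => ( y + 9 ) == 20
stmt 3: z := x * y  -- replace 0 occurrence(s) of z with (x * y)
  => ( y + 9 ) == 20
stmt 2: z := z + z  -- replace 0 occurrence(s) of z with (z + z)
  => ( y + 9 ) == 20
stmt 1: y := z - x  -- replace 1 occurrence(s) of y with (z - x)
  => ( ( z - x ) + 9 ) == 20

Answer: ( ( z - x ) + 9 ) == 20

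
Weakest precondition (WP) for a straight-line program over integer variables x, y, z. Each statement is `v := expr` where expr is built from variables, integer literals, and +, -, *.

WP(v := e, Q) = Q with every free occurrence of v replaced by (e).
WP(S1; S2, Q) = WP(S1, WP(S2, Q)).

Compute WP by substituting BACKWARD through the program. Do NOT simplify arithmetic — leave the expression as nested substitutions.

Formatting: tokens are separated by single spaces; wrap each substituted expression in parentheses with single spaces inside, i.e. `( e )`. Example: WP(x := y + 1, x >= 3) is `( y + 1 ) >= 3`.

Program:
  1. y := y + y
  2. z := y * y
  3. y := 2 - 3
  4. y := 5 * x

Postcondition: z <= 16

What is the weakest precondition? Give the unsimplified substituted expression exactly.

post: z <= 16
stmt 4: y := 5 * x  -- replace 0 occurrence(s) of y with (5 * x)
  => z <= 16
stmt 3: y := 2 - 3  -- replace 0 occurrence(s) of y with (2 - 3)
  => z <= 16
stmt 2: z := y * y  -- replace 1 occurrence(s) of z with (y * y)
  => ( y * y ) <= 16
stmt 1: y := y + y  -- replace 2 occurrence(s) of y with (y + y)
  => ( ( y + y ) * ( y + y ) ) <= 16

Answer: ( ( y + y ) * ( y + y ) ) <= 16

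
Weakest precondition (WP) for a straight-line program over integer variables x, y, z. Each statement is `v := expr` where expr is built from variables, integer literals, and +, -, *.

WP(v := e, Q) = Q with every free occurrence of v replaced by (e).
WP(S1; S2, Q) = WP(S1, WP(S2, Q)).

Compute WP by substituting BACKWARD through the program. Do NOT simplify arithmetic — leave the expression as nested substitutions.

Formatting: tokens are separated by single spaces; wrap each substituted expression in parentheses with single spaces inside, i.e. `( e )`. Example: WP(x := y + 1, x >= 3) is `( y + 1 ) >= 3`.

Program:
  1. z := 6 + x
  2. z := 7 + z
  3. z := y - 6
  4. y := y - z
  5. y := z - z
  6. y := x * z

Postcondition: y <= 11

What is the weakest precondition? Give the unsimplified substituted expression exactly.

post: y <= 11
stmt 6: y := x * z  -- replace 1 occurrence(s) of y with (x * z)
  => ( x * z ) <= 11
stmt 5: y := z - z  -- replace 0 occurrence(s) of y with (z - z)
  => ( x * z ) <= 11
stmt 4: y := y - z  -- replace 0 occurrence(s) of y with (y - z)
  => ( x * z ) <= 11
stmt 3: z := y - 6  -- replace 1 occurrence(s) of z with (y - 6)
  => ( x * ( y - 6 ) ) <= 11
stmt 2: z := 7 + z  -- replace 0 occurrence(s) of z with (7 + z)
  => ( x * ( y - 6 ) ) <= 11
stmt 1: z := 6 + x  -- replace 0 occurrence(s) of z with (6 + x)
  => ( x * ( y - 6 ) ) <= 11

Answer: ( x * ( y - 6 ) ) <= 11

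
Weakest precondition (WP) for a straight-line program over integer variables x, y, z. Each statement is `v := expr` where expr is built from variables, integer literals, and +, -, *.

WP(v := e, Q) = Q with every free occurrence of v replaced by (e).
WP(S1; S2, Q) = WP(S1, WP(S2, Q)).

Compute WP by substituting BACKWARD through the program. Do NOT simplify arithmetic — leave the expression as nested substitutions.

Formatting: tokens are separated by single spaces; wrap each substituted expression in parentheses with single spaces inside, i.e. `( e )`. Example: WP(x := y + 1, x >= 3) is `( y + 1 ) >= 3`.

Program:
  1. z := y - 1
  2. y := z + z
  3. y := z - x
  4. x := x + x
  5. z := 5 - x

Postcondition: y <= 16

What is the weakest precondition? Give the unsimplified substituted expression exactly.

Answer: ( ( y - 1 ) - x ) <= 16

Derivation:
post: y <= 16
stmt 5: z := 5 - x  -- replace 0 occurrence(s) of z with (5 - x)
  => y <= 16
stmt 4: x := x + x  -- replace 0 occurrence(s) of x with (x + x)
  => y <= 16
stmt 3: y := z - x  -- replace 1 occurrence(s) of y with (z - x)
  => ( z - x ) <= 16
stmt 2: y := z + z  -- replace 0 occurrence(s) of y with (z + z)
  => ( z - x ) <= 16
stmt 1: z := y - 1  -- replace 1 occurrence(s) of z with (y - 1)
  => ( ( y - 1 ) - x ) <= 16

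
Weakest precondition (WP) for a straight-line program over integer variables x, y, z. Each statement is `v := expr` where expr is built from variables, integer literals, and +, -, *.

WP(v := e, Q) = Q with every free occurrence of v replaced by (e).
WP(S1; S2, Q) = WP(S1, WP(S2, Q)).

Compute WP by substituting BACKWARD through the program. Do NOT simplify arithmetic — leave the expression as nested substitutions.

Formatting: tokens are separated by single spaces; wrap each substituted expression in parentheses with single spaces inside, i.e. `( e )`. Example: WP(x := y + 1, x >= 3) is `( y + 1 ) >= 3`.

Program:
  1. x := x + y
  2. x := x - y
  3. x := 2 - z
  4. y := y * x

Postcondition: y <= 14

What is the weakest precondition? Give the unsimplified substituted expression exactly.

Answer: ( y * ( 2 - z ) ) <= 14

Derivation:
post: y <= 14
stmt 4: y := y * x  -- replace 1 occurrence(s) of y with (y * x)
  => ( y * x ) <= 14
stmt 3: x := 2 - z  -- replace 1 occurrence(s) of x with (2 - z)
  => ( y * ( 2 - z ) ) <= 14
stmt 2: x := x - y  -- replace 0 occurrence(s) of x with (x - y)
  => ( y * ( 2 - z ) ) <= 14
stmt 1: x := x + y  -- replace 0 occurrence(s) of x with (x + y)
  => ( y * ( 2 - z ) ) <= 14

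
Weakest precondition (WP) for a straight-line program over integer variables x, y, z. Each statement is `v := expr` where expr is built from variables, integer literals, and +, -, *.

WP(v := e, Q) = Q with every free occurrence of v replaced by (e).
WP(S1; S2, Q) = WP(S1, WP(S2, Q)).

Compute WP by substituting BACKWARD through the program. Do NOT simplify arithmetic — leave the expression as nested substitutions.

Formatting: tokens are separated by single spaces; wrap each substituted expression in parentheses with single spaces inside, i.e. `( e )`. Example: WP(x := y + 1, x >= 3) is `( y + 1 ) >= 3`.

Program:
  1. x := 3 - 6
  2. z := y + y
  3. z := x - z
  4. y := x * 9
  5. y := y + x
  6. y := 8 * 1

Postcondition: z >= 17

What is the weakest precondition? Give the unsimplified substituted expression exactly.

post: z >= 17
stmt 6: y := 8 * 1  -- replace 0 occurrence(s) of y with (8 * 1)
  => z >= 17
stmt 5: y := y + x  -- replace 0 occurrence(s) of y with (y + x)
  => z >= 17
stmt 4: y := x * 9  -- replace 0 occurrence(s) of y with (x * 9)
  => z >= 17
stmt 3: z := x - z  -- replace 1 occurrence(s) of z with (x - z)
  => ( x - z ) >= 17
stmt 2: z := y + y  -- replace 1 occurrence(s) of z with (y + y)
  => ( x - ( y + y ) ) >= 17
stmt 1: x := 3 - 6  -- replace 1 occurrence(s) of x with (3 - 6)
  => ( ( 3 - 6 ) - ( y + y ) ) >= 17

Answer: ( ( 3 - 6 ) - ( y + y ) ) >= 17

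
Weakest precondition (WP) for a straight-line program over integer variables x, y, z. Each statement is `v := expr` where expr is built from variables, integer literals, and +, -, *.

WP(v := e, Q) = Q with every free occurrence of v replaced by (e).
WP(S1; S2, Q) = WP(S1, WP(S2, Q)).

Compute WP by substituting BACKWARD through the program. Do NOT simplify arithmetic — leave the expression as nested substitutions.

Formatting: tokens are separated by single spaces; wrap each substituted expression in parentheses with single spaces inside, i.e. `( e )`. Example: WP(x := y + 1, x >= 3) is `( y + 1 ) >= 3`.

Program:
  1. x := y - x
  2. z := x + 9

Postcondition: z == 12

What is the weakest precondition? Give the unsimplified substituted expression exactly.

Answer: ( ( y - x ) + 9 ) == 12

Derivation:
post: z == 12
stmt 2: z := x + 9  -- replace 1 occurrence(s) of z with (x + 9)
  => ( x + 9 ) == 12
stmt 1: x := y - x  -- replace 1 occurrence(s) of x with (y - x)
  => ( ( y - x ) + 9 ) == 12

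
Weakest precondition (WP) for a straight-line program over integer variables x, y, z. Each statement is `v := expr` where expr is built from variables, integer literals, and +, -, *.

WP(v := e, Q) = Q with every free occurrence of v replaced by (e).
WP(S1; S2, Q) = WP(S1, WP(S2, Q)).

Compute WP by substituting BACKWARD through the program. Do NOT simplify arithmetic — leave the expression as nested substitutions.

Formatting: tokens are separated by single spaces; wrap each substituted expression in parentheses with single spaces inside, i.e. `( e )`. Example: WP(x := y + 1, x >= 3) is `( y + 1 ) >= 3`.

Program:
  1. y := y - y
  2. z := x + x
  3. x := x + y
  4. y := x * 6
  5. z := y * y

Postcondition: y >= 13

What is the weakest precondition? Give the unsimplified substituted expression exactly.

post: y >= 13
stmt 5: z := y * y  -- replace 0 occurrence(s) of z with (y * y)
  => y >= 13
stmt 4: y := x * 6  -- replace 1 occurrence(s) of y with (x * 6)
  => ( x * 6 ) >= 13
stmt 3: x := x + y  -- replace 1 occurrence(s) of x with (x + y)
  => ( ( x + y ) * 6 ) >= 13
stmt 2: z := x + x  -- replace 0 occurrence(s) of z with (x + x)
  => ( ( x + y ) * 6 ) >= 13
stmt 1: y := y - y  -- replace 1 occurrence(s) of y with (y - y)
  => ( ( x + ( y - y ) ) * 6 ) >= 13

Answer: ( ( x + ( y - y ) ) * 6 ) >= 13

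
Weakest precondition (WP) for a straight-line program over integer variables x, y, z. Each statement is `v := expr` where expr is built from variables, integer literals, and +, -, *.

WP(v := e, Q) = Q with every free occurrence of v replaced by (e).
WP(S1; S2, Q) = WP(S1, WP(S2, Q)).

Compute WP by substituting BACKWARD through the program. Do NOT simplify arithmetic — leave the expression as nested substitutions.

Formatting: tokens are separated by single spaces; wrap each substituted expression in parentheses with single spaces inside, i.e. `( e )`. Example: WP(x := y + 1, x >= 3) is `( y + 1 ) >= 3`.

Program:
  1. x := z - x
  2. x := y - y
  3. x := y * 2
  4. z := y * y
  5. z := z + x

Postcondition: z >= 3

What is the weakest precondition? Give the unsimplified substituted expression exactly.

post: z >= 3
stmt 5: z := z + x  -- replace 1 occurrence(s) of z with (z + x)
  => ( z + x ) >= 3
stmt 4: z := y * y  -- replace 1 occurrence(s) of z with (y * y)
  => ( ( y * y ) + x ) >= 3
stmt 3: x := y * 2  -- replace 1 occurrence(s) of x with (y * 2)
  => ( ( y * y ) + ( y * 2 ) ) >= 3
stmt 2: x := y - y  -- replace 0 occurrence(s) of x with (y - y)
  => ( ( y * y ) + ( y * 2 ) ) >= 3
stmt 1: x := z - x  -- replace 0 occurrence(s) of x with (z - x)
  => ( ( y * y ) + ( y * 2 ) ) >= 3

Answer: ( ( y * y ) + ( y * 2 ) ) >= 3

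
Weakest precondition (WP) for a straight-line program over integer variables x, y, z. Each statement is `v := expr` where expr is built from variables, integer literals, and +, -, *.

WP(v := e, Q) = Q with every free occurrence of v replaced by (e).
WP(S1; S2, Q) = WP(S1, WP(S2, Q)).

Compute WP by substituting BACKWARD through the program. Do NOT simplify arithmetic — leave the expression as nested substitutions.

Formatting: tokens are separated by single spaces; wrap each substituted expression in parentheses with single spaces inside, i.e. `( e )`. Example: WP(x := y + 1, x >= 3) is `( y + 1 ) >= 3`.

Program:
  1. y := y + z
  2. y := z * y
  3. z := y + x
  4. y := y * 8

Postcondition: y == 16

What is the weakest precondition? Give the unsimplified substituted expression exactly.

post: y == 16
stmt 4: y := y * 8  -- replace 1 occurrence(s) of y with (y * 8)
  => ( y * 8 ) == 16
stmt 3: z := y + x  -- replace 0 occurrence(s) of z with (y + x)
  => ( y * 8 ) == 16
stmt 2: y := z * y  -- replace 1 occurrence(s) of y with (z * y)
  => ( ( z * y ) * 8 ) == 16
stmt 1: y := y + z  -- replace 1 occurrence(s) of y with (y + z)
  => ( ( z * ( y + z ) ) * 8 ) == 16

Answer: ( ( z * ( y + z ) ) * 8 ) == 16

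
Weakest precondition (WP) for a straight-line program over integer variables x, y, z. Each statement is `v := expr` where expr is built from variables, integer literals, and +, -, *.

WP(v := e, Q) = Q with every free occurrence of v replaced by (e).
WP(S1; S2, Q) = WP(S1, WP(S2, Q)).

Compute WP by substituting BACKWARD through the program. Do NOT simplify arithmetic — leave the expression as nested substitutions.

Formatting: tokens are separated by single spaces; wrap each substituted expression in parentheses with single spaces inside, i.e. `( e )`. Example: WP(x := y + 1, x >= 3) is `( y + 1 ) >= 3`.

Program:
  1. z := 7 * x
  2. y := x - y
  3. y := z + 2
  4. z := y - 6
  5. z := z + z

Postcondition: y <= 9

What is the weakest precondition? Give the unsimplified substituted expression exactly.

post: y <= 9
stmt 5: z := z + z  -- replace 0 occurrence(s) of z with (z + z)
  => y <= 9
stmt 4: z := y - 6  -- replace 0 occurrence(s) of z with (y - 6)
  => y <= 9
stmt 3: y := z + 2  -- replace 1 occurrence(s) of y with (z + 2)
  => ( z + 2 ) <= 9
stmt 2: y := x - y  -- replace 0 occurrence(s) of y with (x - y)
  => ( z + 2 ) <= 9
stmt 1: z := 7 * x  -- replace 1 occurrence(s) of z with (7 * x)
  => ( ( 7 * x ) + 2 ) <= 9

Answer: ( ( 7 * x ) + 2 ) <= 9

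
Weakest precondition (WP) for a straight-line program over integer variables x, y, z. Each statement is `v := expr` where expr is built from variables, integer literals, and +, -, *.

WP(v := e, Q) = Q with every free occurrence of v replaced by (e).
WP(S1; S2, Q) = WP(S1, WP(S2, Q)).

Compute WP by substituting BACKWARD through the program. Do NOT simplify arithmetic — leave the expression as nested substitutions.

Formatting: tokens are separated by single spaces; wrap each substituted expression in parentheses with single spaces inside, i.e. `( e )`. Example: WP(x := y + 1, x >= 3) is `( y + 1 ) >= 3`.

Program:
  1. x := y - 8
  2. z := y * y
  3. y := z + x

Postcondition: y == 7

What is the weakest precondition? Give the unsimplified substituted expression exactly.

Answer: ( ( y * y ) + ( y - 8 ) ) == 7

Derivation:
post: y == 7
stmt 3: y := z + x  -- replace 1 occurrence(s) of y with (z + x)
  => ( z + x ) == 7
stmt 2: z := y * y  -- replace 1 occurrence(s) of z with (y * y)
  => ( ( y * y ) + x ) == 7
stmt 1: x := y - 8  -- replace 1 occurrence(s) of x with (y - 8)
  => ( ( y * y ) + ( y - 8 ) ) == 7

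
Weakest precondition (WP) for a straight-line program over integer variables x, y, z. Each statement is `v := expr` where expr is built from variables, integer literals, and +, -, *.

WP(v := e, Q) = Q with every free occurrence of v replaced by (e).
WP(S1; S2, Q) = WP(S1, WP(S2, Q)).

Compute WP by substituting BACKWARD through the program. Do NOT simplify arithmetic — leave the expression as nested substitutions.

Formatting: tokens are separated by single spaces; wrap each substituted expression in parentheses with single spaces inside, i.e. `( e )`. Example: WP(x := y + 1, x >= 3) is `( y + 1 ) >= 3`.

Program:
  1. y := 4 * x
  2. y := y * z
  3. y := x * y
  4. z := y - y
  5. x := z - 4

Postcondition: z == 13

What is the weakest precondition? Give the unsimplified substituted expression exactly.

post: z == 13
stmt 5: x := z - 4  -- replace 0 occurrence(s) of x with (z - 4)
  => z == 13
stmt 4: z := y - y  -- replace 1 occurrence(s) of z with (y - y)
  => ( y - y ) == 13
stmt 3: y := x * y  -- replace 2 occurrence(s) of y with (x * y)
  => ( ( x * y ) - ( x * y ) ) == 13
stmt 2: y := y * z  -- replace 2 occurrence(s) of y with (y * z)
  => ( ( x * ( y * z ) ) - ( x * ( y * z ) ) ) == 13
stmt 1: y := 4 * x  -- replace 2 occurrence(s) of y with (4 * x)
  => ( ( x * ( ( 4 * x ) * z ) ) - ( x * ( ( 4 * x ) * z ) ) ) == 13

Answer: ( ( x * ( ( 4 * x ) * z ) ) - ( x * ( ( 4 * x ) * z ) ) ) == 13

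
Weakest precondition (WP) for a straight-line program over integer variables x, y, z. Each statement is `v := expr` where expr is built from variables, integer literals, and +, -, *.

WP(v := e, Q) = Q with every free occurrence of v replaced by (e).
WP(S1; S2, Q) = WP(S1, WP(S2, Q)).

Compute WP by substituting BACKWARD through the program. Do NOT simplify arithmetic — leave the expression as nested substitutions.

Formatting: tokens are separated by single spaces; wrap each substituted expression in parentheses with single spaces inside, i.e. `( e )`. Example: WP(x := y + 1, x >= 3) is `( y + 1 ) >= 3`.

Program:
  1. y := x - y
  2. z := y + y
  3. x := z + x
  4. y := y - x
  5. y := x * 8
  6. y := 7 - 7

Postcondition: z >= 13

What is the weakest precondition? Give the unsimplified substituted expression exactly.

post: z >= 13
stmt 6: y := 7 - 7  -- replace 0 occurrence(s) of y with (7 - 7)
  => z >= 13
stmt 5: y := x * 8  -- replace 0 occurrence(s) of y with (x * 8)
  => z >= 13
stmt 4: y := y - x  -- replace 0 occurrence(s) of y with (y - x)
  => z >= 13
stmt 3: x := z + x  -- replace 0 occurrence(s) of x with (z + x)
  => z >= 13
stmt 2: z := y + y  -- replace 1 occurrence(s) of z with (y + y)
  => ( y + y ) >= 13
stmt 1: y := x - y  -- replace 2 occurrence(s) of y with (x - y)
  => ( ( x - y ) + ( x - y ) ) >= 13

Answer: ( ( x - y ) + ( x - y ) ) >= 13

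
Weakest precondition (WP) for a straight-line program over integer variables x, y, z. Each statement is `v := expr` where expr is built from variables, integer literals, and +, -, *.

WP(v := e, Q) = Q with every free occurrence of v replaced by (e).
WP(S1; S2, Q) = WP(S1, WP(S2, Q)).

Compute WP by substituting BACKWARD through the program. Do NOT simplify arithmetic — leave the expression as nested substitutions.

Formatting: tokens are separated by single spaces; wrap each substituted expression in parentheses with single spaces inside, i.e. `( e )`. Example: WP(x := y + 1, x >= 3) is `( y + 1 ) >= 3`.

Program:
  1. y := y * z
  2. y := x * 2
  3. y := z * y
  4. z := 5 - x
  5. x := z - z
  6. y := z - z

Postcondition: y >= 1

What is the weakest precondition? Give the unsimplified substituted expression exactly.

post: y >= 1
stmt 6: y := z - z  -- replace 1 occurrence(s) of y with (z - z)
  => ( z - z ) >= 1
stmt 5: x := z - z  -- replace 0 occurrence(s) of x with (z - z)
  => ( z - z ) >= 1
stmt 4: z := 5 - x  -- replace 2 occurrence(s) of z with (5 - x)
  => ( ( 5 - x ) - ( 5 - x ) ) >= 1
stmt 3: y := z * y  -- replace 0 occurrence(s) of y with (z * y)
  => ( ( 5 - x ) - ( 5 - x ) ) >= 1
stmt 2: y := x * 2  -- replace 0 occurrence(s) of y with (x * 2)
  => ( ( 5 - x ) - ( 5 - x ) ) >= 1
stmt 1: y := y * z  -- replace 0 occurrence(s) of y with (y * z)
  => ( ( 5 - x ) - ( 5 - x ) ) >= 1

Answer: ( ( 5 - x ) - ( 5 - x ) ) >= 1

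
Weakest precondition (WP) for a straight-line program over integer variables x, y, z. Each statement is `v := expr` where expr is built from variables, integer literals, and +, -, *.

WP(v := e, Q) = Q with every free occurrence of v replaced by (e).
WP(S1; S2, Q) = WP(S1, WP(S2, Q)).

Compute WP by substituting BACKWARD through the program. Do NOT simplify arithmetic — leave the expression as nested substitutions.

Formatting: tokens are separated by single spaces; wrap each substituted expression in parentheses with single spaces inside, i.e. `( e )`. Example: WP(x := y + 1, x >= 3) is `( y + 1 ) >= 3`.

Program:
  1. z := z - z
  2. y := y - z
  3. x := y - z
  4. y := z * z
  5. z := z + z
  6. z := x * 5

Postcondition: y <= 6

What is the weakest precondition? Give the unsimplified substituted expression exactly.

post: y <= 6
stmt 6: z := x * 5  -- replace 0 occurrence(s) of z with (x * 5)
  => y <= 6
stmt 5: z := z + z  -- replace 0 occurrence(s) of z with (z + z)
  => y <= 6
stmt 4: y := z * z  -- replace 1 occurrence(s) of y with (z * z)
  => ( z * z ) <= 6
stmt 3: x := y - z  -- replace 0 occurrence(s) of x with (y - z)
  => ( z * z ) <= 6
stmt 2: y := y - z  -- replace 0 occurrence(s) of y with (y - z)
  => ( z * z ) <= 6
stmt 1: z := z - z  -- replace 2 occurrence(s) of z with (z - z)
  => ( ( z - z ) * ( z - z ) ) <= 6

Answer: ( ( z - z ) * ( z - z ) ) <= 6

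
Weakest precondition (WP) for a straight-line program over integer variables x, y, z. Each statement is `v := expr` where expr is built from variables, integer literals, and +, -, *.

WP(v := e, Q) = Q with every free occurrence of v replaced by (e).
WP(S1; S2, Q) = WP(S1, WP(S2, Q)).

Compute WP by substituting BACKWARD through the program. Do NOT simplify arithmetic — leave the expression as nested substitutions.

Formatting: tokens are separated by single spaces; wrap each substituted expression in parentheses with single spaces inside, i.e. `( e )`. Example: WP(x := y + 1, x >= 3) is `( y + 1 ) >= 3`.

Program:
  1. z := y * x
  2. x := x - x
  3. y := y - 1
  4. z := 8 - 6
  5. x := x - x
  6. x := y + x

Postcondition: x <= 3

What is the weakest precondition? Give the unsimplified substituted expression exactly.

Answer: ( ( y - 1 ) + ( ( x - x ) - ( x - x ) ) ) <= 3

Derivation:
post: x <= 3
stmt 6: x := y + x  -- replace 1 occurrence(s) of x with (y + x)
  => ( y + x ) <= 3
stmt 5: x := x - x  -- replace 1 occurrence(s) of x with (x - x)
  => ( y + ( x - x ) ) <= 3
stmt 4: z := 8 - 6  -- replace 0 occurrence(s) of z with (8 - 6)
  => ( y + ( x - x ) ) <= 3
stmt 3: y := y - 1  -- replace 1 occurrence(s) of y with (y - 1)
  => ( ( y - 1 ) + ( x - x ) ) <= 3
stmt 2: x := x - x  -- replace 2 occurrence(s) of x with (x - x)
  => ( ( y - 1 ) + ( ( x - x ) - ( x - x ) ) ) <= 3
stmt 1: z := y * x  -- replace 0 occurrence(s) of z with (y * x)
  => ( ( y - 1 ) + ( ( x - x ) - ( x - x ) ) ) <= 3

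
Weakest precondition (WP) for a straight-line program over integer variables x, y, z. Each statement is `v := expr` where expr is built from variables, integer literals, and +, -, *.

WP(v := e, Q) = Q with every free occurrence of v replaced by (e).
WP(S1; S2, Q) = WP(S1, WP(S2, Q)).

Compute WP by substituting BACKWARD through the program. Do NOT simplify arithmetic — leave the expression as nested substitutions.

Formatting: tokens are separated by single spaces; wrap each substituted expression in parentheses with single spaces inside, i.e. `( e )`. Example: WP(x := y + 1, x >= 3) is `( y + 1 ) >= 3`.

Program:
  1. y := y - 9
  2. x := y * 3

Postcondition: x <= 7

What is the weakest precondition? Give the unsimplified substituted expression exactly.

post: x <= 7
stmt 2: x := y * 3  -- replace 1 occurrence(s) of x with (y * 3)
  => ( y * 3 ) <= 7
stmt 1: y := y - 9  -- replace 1 occurrence(s) of y with (y - 9)
  => ( ( y - 9 ) * 3 ) <= 7

Answer: ( ( y - 9 ) * 3 ) <= 7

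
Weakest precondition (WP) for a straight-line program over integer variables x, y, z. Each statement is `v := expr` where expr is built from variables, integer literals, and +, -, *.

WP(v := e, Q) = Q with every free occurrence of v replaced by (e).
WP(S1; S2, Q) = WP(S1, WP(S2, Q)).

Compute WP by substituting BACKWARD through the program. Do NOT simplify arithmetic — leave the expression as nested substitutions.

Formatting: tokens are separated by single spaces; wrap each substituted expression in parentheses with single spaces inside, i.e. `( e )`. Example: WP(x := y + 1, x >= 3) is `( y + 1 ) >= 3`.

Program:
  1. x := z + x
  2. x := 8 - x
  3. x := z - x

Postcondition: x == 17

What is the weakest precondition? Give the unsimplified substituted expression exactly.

post: x == 17
stmt 3: x := z - x  -- replace 1 occurrence(s) of x with (z - x)
  => ( z - x ) == 17
stmt 2: x := 8 - x  -- replace 1 occurrence(s) of x with (8 - x)
  => ( z - ( 8 - x ) ) == 17
stmt 1: x := z + x  -- replace 1 occurrence(s) of x with (z + x)
  => ( z - ( 8 - ( z + x ) ) ) == 17

Answer: ( z - ( 8 - ( z + x ) ) ) == 17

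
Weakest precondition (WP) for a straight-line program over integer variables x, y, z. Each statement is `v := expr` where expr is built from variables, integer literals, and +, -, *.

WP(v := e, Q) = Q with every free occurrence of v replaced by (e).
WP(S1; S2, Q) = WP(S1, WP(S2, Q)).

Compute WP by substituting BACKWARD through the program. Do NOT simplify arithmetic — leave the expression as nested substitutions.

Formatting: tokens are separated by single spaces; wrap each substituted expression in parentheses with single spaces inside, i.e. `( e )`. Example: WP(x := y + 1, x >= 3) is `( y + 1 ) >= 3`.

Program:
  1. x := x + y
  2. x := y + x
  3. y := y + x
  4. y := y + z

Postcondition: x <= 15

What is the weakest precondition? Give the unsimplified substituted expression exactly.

Answer: ( y + ( x + y ) ) <= 15

Derivation:
post: x <= 15
stmt 4: y := y + z  -- replace 0 occurrence(s) of y with (y + z)
  => x <= 15
stmt 3: y := y + x  -- replace 0 occurrence(s) of y with (y + x)
  => x <= 15
stmt 2: x := y + x  -- replace 1 occurrence(s) of x with (y + x)
  => ( y + x ) <= 15
stmt 1: x := x + y  -- replace 1 occurrence(s) of x with (x + y)
  => ( y + ( x + y ) ) <= 15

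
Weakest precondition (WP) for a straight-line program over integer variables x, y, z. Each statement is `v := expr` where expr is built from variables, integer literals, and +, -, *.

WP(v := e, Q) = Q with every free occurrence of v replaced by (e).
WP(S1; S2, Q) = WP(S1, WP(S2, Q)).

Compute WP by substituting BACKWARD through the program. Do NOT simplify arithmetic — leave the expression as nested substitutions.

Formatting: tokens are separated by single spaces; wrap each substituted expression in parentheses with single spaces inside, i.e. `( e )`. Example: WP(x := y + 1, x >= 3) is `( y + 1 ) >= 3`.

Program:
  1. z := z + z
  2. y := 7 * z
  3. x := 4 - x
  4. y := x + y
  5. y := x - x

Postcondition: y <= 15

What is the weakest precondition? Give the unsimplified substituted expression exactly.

Answer: ( ( 4 - x ) - ( 4 - x ) ) <= 15

Derivation:
post: y <= 15
stmt 5: y := x - x  -- replace 1 occurrence(s) of y with (x - x)
  => ( x - x ) <= 15
stmt 4: y := x + y  -- replace 0 occurrence(s) of y with (x + y)
  => ( x - x ) <= 15
stmt 3: x := 4 - x  -- replace 2 occurrence(s) of x with (4 - x)
  => ( ( 4 - x ) - ( 4 - x ) ) <= 15
stmt 2: y := 7 * z  -- replace 0 occurrence(s) of y with (7 * z)
  => ( ( 4 - x ) - ( 4 - x ) ) <= 15
stmt 1: z := z + z  -- replace 0 occurrence(s) of z with (z + z)
  => ( ( 4 - x ) - ( 4 - x ) ) <= 15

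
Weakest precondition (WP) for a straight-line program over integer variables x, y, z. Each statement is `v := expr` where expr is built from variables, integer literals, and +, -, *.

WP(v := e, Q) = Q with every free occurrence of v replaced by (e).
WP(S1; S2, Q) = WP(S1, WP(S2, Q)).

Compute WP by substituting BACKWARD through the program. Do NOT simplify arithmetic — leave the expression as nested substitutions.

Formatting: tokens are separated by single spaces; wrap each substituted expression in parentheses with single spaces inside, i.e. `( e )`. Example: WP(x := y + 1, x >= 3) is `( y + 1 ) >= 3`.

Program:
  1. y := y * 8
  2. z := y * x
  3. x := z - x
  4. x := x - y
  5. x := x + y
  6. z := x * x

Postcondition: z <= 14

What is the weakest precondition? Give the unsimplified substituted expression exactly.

Answer: ( ( ( ( ( ( y * 8 ) * x ) - x ) - ( y * 8 ) ) + ( y * 8 ) ) * ( ( ( ( ( y * 8 ) * x ) - x ) - ( y * 8 ) ) + ( y * 8 ) ) ) <= 14

Derivation:
post: z <= 14
stmt 6: z := x * x  -- replace 1 occurrence(s) of z with (x * x)
  => ( x * x ) <= 14
stmt 5: x := x + y  -- replace 2 occurrence(s) of x with (x + y)
  => ( ( x + y ) * ( x + y ) ) <= 14
stmt 4: x := x - y  -- replace 2 occurrence(s) of x with (x - y)
  => ( ( ( x - y ) + y ) * ( ( x - y ) + y ) ) <= 14
stmt 3: x := z - x  -- replace 2 occurrence(s) of x with (z - x)
  => ( ( ( ( z - x ) - y ) + y ) * ( ( ( z - x ) - y ) + y ) ) <= 14
stmt 2: z := y * x  -- replace 2 occurrence(s) of z with (y * x)
  => ( ( ( ( ( y * x ) - x ) - y ) + y ) * ( ( ( ( y * x ) - x ) - y ) + y ) ) <= 14
stmt 1: y := y * 8  -- replace 6 occurrence(s) of y with (y * 8)
  => ( ( ( ( ( ( y * 8 ) * x ) - x ) - ( y * 8 ) ) + ( y * 8 ) ) * ( ( ( ( ( y * 8 ) * x ) - x ) - ( y * 8 ) ) + ( y * 8 ) ) ) <= 14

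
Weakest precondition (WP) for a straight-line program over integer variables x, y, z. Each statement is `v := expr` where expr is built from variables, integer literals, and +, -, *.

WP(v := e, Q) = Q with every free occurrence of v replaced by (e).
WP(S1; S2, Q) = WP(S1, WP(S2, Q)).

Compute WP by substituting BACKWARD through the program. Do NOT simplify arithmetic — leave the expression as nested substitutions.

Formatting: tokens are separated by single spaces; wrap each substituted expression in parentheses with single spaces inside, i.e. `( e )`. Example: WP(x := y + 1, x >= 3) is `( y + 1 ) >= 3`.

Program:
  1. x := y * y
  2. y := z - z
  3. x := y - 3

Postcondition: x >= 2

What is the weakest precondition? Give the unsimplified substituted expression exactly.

Answer: ( ( z - z ) - 3 ) >= 2

Derivation:
post: x >= 2
stmt 3: x := y - 3  -- replace 1 occurrence(s) of x with (y - 3)
  => ( y - 3 ) >= 2
stmt 2: y := z - z  -- replace 1 occurrence(s) of y with (z - z)
  => ( ( z - z ) - 3 ) >= 2
stmt 1: x := y * y  -- replace 0 occurrence(s) of x with (y * y)
  => ( ( z - z ) - 3 ) >= 2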